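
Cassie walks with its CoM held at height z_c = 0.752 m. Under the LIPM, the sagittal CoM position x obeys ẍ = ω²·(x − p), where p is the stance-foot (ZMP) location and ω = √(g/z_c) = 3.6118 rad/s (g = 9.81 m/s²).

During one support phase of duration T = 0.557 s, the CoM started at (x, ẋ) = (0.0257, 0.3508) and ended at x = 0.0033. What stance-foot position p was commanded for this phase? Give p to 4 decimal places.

ωT = 3.6118·0.557 = 2.011773; cosh(ωT) = 3.805155, sinh(ωT) = 3.671404
x(T) = p + (x₀−p)·cosh(ωT) + (ẋ₀/ω)·sinh(ωT) ⇒ p·(1 − cosh) = x(T) − x₀·cosh − (ẋ₀/ω)·sinh
numerator   = 0.0033 − (0.0257)·3.805155 − (0.3508/3.6118)·3.671404 = -0.451082
denominator = 1 − 3.805155 = -2.805155
p = -0.451082 / -2.805155 = 0.1608

p = 0.1608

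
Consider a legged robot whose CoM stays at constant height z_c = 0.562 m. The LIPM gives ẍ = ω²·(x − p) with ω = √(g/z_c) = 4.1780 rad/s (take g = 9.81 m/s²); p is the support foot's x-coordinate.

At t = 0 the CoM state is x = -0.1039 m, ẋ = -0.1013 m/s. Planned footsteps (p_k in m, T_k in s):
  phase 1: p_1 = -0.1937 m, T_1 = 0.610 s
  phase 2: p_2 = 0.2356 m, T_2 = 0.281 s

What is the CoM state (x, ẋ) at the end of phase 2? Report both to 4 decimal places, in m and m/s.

x = 0.8323, ẋ = 3.0359

phase 1: p=-0.1937, T=0.610, ωT=2.548580, cosh=6.433562, sinh=6.355369; start (x,ẋ)=(-0.103900, -0.101300) → end (x,ẋ)=(0.229941, 1.732716)
phase 2: p=0.2356, T=0.281, ωT=1.174018, cosh=1.772044, sinh=1.462921; start (x,ẋ)=(0.229941, 1.732716) → end (x,ẋ)=(0.832280, 3.035860)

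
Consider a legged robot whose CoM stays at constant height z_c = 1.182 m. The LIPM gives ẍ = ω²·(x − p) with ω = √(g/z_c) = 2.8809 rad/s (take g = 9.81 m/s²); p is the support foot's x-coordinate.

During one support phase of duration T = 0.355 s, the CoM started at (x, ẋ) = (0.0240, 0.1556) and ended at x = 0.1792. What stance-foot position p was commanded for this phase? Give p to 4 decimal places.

p = -0.1335

ωT = 2.8809·0.355 = 1.022720; cosh(ωT) = 1.570181, sinh(ωT) = 1.210566
x(T) = p + (x₀−p)·cosh(ωT) + (ẋ₀/ω)·sinh(ωT) ⇒ p·(1 − cosh) = x(T) − x₀·cosh − (ẋ₀/ω)·sinh
numerator   = 0.1792 − (0.0240)·1.570181 − (0.1556/2.8809)·1.210566 = 0.076132
denominator = 1 − 1.570181 = -0.570181
p = 0.076132 / -0.570181 = -0.1335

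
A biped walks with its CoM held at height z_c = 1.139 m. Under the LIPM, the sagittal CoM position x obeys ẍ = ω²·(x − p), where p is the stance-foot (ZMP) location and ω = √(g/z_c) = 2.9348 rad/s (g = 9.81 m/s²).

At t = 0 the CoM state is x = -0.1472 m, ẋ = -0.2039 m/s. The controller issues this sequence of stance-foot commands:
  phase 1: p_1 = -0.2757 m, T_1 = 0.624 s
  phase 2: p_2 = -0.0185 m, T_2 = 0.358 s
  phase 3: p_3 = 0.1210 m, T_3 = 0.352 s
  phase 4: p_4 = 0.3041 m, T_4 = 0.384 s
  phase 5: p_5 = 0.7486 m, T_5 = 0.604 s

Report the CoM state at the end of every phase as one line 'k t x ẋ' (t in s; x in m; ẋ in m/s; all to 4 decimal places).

1 0.6240 -0.0756 0.4941
2 0.9820 0.1011 0.5824
3 1.3340 0.3330 0.8502
4 1.7180 0.7535 1.5669
5 2.3220 2.2893 4.7855

phase 1: p=-0.2757, T=0.624, ωT=1.831315, cosh=3.201147, sinh=3.040944; start (x,ẋ)=(-0.147200, -0.203900) → end (x,ẋ)=(-0.075627, 0.494092)
phase 2: p=-0.0185, T=0.358, ωT=1.050658, cosh=1.604620, sinh=1.254913; start (x,ẋ)=(-0.075627, 0.494092) → end (x,ẋ)=(0.101105, 0.582436)
phase 3: p=0.1210, T=0.352, ωT=1.033050, cosh=1.582770, sinh=1.226851; start (x,ẋ)=(0.101105, 0.582436) → end (x,ẋ)=(0.332990, 0.850230)
phase 4: p=0.3041, T=0.384, ωT=1.126963, cosh=1.705143, sinh=1.381127; start (x,ẋ)=(0.332990, 0.850230) → end (x,ẋ)=(0.753483, 1.566866)
phase 5: p=0.7486, T=0.604, ωT=1.772619, cosh=3.028069, sinh=2.858182; start (x,ẋ)=(0.753483, 1.566866) → end (x,ẋ)=(2.289346, 4.785538)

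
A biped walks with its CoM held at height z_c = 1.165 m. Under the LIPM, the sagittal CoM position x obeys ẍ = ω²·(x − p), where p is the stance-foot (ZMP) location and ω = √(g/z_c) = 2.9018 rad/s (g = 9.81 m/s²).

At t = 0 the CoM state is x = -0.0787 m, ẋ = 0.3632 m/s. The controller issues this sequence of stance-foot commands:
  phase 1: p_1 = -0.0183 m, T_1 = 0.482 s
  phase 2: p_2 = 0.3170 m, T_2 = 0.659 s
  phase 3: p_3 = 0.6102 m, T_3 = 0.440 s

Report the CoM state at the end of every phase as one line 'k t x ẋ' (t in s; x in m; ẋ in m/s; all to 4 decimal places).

1 0.4820 0.0899 0.4470
2 1.1410 0.0417 -0.6354
3 1.5810 -0.8501 -3.9545

phase 1: p=-0.0183, T=0.482, ωT=1.398668, cosh=2.148363, sinh=1.901437; start (x,ẋ)=(-0.078700, 0.363200) → end (x,ẋ)=(0.089930, 0.447023)
phase 2: p=0.3170, T=0.659, ωT=1.912286, cosh=3.458144, sinh=3.310402; start (x,ẋ)=(0.089930, 0.447023) → end (x,ẋ)=(0.041727, -0.635395)
phase 3: p=0.6102, T=0.440, ωT=1.276792, cosh=1.932025, sinh=1.653095; start (x,ẋ)=(0.041727, -0.635395) → end (x,ẋ)=(-0.850076, -3.954537)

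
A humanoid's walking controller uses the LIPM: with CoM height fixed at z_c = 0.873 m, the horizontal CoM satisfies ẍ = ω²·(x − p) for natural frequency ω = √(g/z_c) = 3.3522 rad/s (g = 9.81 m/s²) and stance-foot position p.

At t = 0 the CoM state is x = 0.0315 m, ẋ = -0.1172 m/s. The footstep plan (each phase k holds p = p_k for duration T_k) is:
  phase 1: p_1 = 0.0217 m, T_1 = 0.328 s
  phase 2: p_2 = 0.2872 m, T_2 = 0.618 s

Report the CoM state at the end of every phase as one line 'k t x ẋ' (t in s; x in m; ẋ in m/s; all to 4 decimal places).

1 0.3280 -0.0086 -0.1516
2 0.9460 -1.0822 -4.4848

phase 1: p=0.0217, T=0.328, ωT=1.099522, cosh=1.667880, sinh=1.334849; start (x,ẋ)=(0.031500, -0.117200) → end (x,ẋ)=(-0.008624, -0.151624)
phase 2: p=0.2872, T=0.618, ωT=2.071660, cosh=4.031981, sinh=3.906005; start (x,ẋ)=(-0.008624, -0.151624) → end (x,ẋ)=(-1.082229, -4.484776)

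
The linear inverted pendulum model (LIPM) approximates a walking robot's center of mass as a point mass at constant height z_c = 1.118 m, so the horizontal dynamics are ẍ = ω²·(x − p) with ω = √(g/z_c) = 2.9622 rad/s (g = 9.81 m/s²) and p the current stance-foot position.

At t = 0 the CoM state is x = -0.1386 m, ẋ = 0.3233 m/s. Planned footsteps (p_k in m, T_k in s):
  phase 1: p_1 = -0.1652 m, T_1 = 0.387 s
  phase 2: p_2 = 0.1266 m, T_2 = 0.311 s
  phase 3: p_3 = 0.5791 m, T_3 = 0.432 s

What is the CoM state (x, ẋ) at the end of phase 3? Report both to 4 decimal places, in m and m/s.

phase 1: p=-0.1652, T=0.387, ωT=1.146371, cosh=1.732271, sinh=1.414483; start (x,ẋ)=(-0.138600, 0.323300) → end (x,ẋ)=(0.035258, 0.671497)
phase 2: p=0.1266, T=0.311, ωT=0.921244, cosh=1.455219, sinh=1.057195; start (x,ẋ)=(0.035258, 0.671497) → end (x,ẋ)=(0.233331, 0.691125)
phase 3: p=0.5791, T=0.432, ωT=1.279670, cosh=1.936792, sinh=1.658663; start (x,ẋ)=(0.233331, 0.691125) → end (x,ẋ)=(0.296408, -0.360299)

x = 0.2964, ẋ = -0.3603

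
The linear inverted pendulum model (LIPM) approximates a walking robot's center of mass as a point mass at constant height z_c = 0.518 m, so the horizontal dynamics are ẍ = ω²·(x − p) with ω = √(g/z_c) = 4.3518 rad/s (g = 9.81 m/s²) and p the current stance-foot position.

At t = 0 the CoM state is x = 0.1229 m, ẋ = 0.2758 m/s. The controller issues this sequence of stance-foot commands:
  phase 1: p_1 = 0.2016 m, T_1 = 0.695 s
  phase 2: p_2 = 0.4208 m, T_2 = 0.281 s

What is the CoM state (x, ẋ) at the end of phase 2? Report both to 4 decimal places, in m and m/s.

phase 1: p=0.2016, T=0.695, ωT=3.024501, cosh=10.316156, sinh=10.267574; start (x,ẋ)=(0.122900, 0.275800) → end (x,ẋ)=(0.040437, -0.671311)
phase 2: p=0.4208, T=0.281, ωT=1.222856, cosh=1.845631, sinh=1.551243; start (x,ẋ)=(0.040437, -0.671311) → end (x,ẋ)=(-0.520506, -3.806710)

x = -0.5205, ẋ = -3.8067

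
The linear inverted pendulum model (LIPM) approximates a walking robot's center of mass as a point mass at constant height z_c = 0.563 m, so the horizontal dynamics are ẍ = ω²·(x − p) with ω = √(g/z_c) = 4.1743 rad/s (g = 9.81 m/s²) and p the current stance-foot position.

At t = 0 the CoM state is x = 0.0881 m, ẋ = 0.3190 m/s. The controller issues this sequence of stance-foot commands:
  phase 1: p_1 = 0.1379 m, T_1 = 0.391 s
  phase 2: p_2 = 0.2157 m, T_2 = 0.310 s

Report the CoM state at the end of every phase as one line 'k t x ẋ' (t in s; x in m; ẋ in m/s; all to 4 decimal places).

phase 1: p=0.1379, T=0.391, ωT=1.632151, cosh=2.655188, sinh=2.459679; start (x,ẋ)=(0.088100, 0.319000) → end (x,ẋ)=(0.193640, 0.335686)
phase 2: p=0.2157, T=0.310, ωT=1.294033, cosh=1.960815, sinh=1.686652; start (x,ẋ)=(0.193640, 0.335686) → end (x,ẋ)=(0.308081, 0.502906)

1 0.3910 0.1936 0.3357
2 0.7010 0.3081 0.5029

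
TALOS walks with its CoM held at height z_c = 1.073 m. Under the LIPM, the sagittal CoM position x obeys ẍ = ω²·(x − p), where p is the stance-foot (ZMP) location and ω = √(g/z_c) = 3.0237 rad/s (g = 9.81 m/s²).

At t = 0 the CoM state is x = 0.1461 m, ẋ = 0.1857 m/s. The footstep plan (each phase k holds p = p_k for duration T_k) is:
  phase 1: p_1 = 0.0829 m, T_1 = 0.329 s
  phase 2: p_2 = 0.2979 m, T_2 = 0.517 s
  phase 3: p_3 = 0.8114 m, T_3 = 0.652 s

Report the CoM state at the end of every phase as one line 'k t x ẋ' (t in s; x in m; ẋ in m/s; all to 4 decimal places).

1 0.3290 0.2517 0.5085
2 0.8460 0.5666 0.9483
3 1.4980 1.0198 0.8653

phase 1: p=0.0829, T=0.329, ωT=0.994797, cosh=1.536987, sinh=1.167189; start (x,ẋ)=(0.146100, 0.185700) → end (x,ẋ)=(0.251720, 0.508466)
phase 2: p=0.2979, T=0.517, ωT=1.563253, cosh=2.491890, sinh=2.282436; start (x,ẋ)=(0.251720, 0.508466) → end (x,ẋ)=(0.566640, 0.948336)
phase 3: p=0.8114, T=0.652, ωT=1.971452, cosh=3.660177, sinh=3.520922; start (x,ẋ)=(0.566640, 0.948336) → end (x,ẋ)=(1.019817, 0.865312)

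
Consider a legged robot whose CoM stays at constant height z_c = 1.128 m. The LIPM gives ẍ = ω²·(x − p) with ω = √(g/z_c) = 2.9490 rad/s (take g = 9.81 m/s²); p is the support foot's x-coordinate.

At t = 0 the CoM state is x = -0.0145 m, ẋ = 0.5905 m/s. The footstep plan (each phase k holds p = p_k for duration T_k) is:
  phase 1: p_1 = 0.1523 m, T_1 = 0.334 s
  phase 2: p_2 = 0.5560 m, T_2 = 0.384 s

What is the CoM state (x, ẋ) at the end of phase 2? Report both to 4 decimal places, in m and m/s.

phase 1: p=0.1523, T=0.334, ωT=0.984966, cosh=1.525586, sinh=1.152134; start (x,ẋ)=(-0.014500, 0.590500) → end (x,ẋ)=(0.128533, 0.334132)
phase 2: p=0.5560, T=0.384, ωT=1.132416, cosh=1.712699, sinh=1.390445; start (x,ẋ)=(0.128533, 0.334132) → end (x,ẋ)=(-0.018581, -1.180531)

x = -0.0186, ẋ = -1.1805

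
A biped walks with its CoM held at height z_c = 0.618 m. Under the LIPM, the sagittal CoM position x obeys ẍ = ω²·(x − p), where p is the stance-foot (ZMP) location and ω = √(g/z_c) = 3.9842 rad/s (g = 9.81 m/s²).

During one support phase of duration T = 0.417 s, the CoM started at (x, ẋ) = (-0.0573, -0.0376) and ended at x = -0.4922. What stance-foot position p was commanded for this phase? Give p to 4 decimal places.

p = 0.1805

ωT = 3.9842·0.417 = 1.661411; cosh(ωT) = 2.728305, sinh(ωT) = 2.538434
x(T) = p + (x₀−p)·cosh(ωT) + (ẋ₀/ω)·sinh(ωT) ⇒ p·(1 − cosh) = x(T) − x₀·cosh − (ẋ₀/ω)·sinh
numerator   = -0.4922 − (-0.0573)·2.728305 − (-0.0376/3.9842)·2.538434 = -0.311912
denominator = 1 − 2.728305 = -1.728305
p = -0.311912 / -1.728305 = 0.1805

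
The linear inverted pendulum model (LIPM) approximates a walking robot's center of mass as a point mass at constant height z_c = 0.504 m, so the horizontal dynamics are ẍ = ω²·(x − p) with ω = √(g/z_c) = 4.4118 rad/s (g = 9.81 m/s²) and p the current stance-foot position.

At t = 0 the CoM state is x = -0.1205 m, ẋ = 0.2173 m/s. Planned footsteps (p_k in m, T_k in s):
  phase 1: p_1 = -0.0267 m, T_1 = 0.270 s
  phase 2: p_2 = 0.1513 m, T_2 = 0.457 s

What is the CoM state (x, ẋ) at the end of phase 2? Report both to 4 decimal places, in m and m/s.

x = -1.0823, ẋ = -5.3121

phase 1: p=-0.0267, T=0.270, ωT=1.191186, cosh=1.797421, sinh=1.493561; start (x,ẋ)=(-0.120500, 0.217300) → end (x,ẋ)=(-0.121734, -0.227496)
phase 2: p=0.1513, T=0.457, ωT=2.016193, cosh=3.821420, sinh=3.688258; start (x,ẋ)=(-0.121734, -0.227496) → end (x,ẋ)=(-1.082263, -5.312126)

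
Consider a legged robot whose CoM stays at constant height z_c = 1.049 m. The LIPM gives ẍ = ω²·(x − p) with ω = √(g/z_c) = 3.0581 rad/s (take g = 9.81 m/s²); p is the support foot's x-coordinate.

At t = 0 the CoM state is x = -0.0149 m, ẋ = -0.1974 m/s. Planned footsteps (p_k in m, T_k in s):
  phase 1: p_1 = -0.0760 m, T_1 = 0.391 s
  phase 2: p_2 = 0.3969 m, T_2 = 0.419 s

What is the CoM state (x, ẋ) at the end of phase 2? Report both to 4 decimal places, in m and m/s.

x = -0.5356, ẋ = -2.4824

phase 1: p=-0.0760, T=0.391, ωT=1.195717, cosh=1.804207, sinh=1.501720; start (x,ẋ)=(-0.014900, -0.197400) → end (x,ẋ)=(-0.062699, -0.075554)
phase 2: p=0.3969, T=0.419, ωT=1.281344, cosh=1.939570, sinh=1.661906; start (x,ẋ)=(-0.062699, -0.075554) → end (x,ẋ)=(-0.535584, -2.482351)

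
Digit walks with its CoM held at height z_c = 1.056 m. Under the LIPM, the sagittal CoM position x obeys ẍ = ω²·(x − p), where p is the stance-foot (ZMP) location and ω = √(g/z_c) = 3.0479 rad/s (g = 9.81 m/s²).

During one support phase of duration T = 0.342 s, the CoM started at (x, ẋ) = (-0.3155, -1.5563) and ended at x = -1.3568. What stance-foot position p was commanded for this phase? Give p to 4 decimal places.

p = 0.3698

ωT = 3.0479·0.342 = 1.042382; cosh(ωT) = 1.594289, sinh(ωT) = 1.241675
x(T) = p + (x₀−p)·cosh(ωT) + (ẋ₀/ω)·sinh(ωT) ⇒ p·(1 − cosh) = x(T) − x₀·cosh − (ẋ₀/ω)·sinh
numerator   = -1.3568 − (-0.3155)·1.594289 − (-1.5563/3.0479)·1.241675 = -0.219785
denominator = 1 − 1.594289 = -0.594289
p = -0.219785 / -0.594289 = 0.3698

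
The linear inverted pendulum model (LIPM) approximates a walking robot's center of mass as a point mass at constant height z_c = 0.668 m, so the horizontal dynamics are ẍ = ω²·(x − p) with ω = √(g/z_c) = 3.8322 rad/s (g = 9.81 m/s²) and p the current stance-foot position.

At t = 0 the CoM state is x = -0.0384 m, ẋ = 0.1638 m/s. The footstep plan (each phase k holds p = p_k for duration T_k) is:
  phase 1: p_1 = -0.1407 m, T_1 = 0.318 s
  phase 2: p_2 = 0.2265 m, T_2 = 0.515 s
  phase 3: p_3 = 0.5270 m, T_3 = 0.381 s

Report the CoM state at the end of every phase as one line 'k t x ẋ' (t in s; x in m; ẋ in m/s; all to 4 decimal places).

phase 1: p=-0.1407, T=0.318, ωT=1.218640, cosh=1.839108, sinh=1.543475; start (x,ẋ)=(-0.038400, 0.163800) → end (x,ẋ)=(0.113414, 0.906341)
phase 2: p=0.2265, T=0.515, ωT=1.973583, cosh=3.667687, sinh=3.528729; start (x,ẋ)=(0.113414, 0.906341) → end (x,ẋ)=(0.646302, 1.794930)
phase 3: p=0.5270, T=0.381, ωT=1.460068, cosh=2.269237, sinh=2.037016; start (x,ẋ)=(0.646302, 1.794930) → end (x,ẋ)=(1.751825, 5.004423)

1 0.3180 0.1134 0.9063
2 0.8330 0.6463 1.7949
3 1.2140 1.7518 5.0044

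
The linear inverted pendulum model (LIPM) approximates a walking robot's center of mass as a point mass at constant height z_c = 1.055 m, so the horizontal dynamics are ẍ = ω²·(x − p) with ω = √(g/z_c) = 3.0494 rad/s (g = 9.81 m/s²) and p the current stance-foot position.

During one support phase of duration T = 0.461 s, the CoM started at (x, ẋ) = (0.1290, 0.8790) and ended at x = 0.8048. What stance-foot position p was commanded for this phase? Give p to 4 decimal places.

p = 0.0229

ωT = 3.0494·0.461 = 1.405773; cosh(ωT) = 2.161929, sinh(ωT) = 1.916751
x(T) = p + (x₀−p)·cosh(ωT) + (ẋ₀/ω)·sinh(ωT) ⇒ p·(1 − cosh) = x(T) − x₀·cosh − (ẋ₀/ω)·sinh
numerator   = 0.8048 − (0.1290)·2.161929 − (0.8790/3.0494)·1.916751 = -0.026599
denominator = 1 − 2.161929 = -1.161929
p = -0.026599 / -1.161929 = 0.0229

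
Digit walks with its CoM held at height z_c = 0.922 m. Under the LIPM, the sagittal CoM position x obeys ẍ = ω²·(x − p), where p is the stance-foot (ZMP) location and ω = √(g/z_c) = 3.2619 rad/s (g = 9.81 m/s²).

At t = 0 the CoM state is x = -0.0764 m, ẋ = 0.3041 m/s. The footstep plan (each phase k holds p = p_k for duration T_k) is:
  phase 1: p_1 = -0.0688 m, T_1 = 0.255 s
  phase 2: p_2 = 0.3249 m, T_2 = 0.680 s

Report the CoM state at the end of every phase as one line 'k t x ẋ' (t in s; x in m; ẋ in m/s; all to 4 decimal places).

phase 1: p=-0.0688, T=0.255, ωT=0.831784, cosh=1.366343, sinh=0.931071; start (x,ẋ)=(-0.076400, 0.304100) → end (x,ẋ)=(0.007618, 0.392423)
phase 2: p=0.3249, T=0.680, ωT=2.218092, cosh=4.649298, sinh=4.540482; start (x,ẋ)=(0.007618, 0.392423) → end (x,ẋ)=(-0.603997, -2.874649)

1 0.2550 0.0076 0.3924
2 0.9350 -0.6040 -2.8746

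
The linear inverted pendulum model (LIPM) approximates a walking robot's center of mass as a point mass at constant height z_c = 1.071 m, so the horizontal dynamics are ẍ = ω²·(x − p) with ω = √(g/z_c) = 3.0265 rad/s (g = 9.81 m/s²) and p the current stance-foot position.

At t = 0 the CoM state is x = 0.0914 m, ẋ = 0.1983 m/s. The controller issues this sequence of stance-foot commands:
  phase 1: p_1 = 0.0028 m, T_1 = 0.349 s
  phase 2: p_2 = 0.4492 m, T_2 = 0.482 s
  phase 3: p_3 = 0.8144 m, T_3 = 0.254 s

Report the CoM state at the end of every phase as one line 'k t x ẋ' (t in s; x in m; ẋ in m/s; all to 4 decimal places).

phase 1: p=0.0028, T=0.349, ωT=1.056248, cosh=1.611661, sinh=1.263903; start (x,ẋ)=(0.091400, 0.198300) → end (x,ẋ)=(0.228406, 0.658505)
phase 2: p=0.4492, T=0.482, ωT=1.458773, cosh=2.266600, sinh=2.034079; start (x,ẋ)=(0.228406, 0.658505) → end (x,ẋ)=(0.391322, 0.133326)
phase 3: p=0.8144, T=0.254, ωT=0.768731, cosh=1.310314, sinh=0.846713; start (x,ẋ)=(0.391322, 0.133326) → end (x,ẋ)=(0.297335, -0.909471)

1 0.3490 0.2284 0.6585
2 0.8310 0.3913 0.1333
3 1.0850 0.2973 -0.9095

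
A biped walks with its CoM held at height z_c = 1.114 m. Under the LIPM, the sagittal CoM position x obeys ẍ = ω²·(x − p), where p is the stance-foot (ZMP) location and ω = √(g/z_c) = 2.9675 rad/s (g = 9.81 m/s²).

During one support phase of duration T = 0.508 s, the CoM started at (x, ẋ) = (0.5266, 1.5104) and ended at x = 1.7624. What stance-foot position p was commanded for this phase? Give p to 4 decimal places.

ωT = 2.9675·0.508 = 1.507490; cosh(ωT) = 2.368424, sinh(ωT) = 2.146959
x(T) = p + (x₀−p)·cosh(ωT) + (ẋ₀/ω)·sinh(ωT) ⇒ p·(1 − cosh) = x(T) − x₀·cosh − (ẋ₀/ω)·sinh
numerator   = 1.7624 − (0.5266)·2.368424 − (1.5104/2.9675)·2.146959 = -0.577573
denominator = 1 − 2.368424 = -1.368424
p = -0.577573 / -1.368424 = 0.4221

p = 0.4221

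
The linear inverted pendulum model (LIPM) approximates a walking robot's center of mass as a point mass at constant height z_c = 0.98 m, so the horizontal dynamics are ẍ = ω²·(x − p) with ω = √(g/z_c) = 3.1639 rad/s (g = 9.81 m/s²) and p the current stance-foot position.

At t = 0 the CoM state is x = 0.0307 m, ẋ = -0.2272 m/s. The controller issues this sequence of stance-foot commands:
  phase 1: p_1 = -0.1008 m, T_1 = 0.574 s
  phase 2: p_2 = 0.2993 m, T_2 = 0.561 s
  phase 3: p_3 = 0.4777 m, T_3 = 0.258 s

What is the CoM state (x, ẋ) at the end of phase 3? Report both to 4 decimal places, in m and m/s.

x = 0.0016, ẋ = -1.1699

phase 1: p=-0.1008, T=0.574, ωT=1.816079, cosh=3.155183, sinh=2.992521; start (x,ẋ)=(0.030700, -0.227200) → end (x,ẋ)=(0.099213, 0.528189)
phase 2: p=0.2993, T=0.561, ωT=1.774948, cosh=3.034733, sinh=2.865241; start (x,ẋ)=(0.099213, 0.528189) → end (x,ẋ)=(0.170421, -0.210940)
phase 3: p=0.4777, T=0.258, ωT=0.816286, cosh=1.352077, sinh=0.910006; start (x,ẋ)=(0.170421, -0.210940) → end (x,ẋ)=(0.001564, -1.169916)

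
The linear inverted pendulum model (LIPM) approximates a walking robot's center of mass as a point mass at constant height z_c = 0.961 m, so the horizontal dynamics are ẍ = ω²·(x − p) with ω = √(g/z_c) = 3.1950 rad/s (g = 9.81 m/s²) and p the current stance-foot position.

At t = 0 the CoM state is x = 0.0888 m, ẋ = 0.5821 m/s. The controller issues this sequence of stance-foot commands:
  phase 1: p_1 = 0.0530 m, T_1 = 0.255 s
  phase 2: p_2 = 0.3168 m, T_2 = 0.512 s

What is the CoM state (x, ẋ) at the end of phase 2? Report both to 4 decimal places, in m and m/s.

phase 1: p=0.0530, T=0.255, ωT=0.814725, cosh=1.350658, sinh=0.907897; start (x,ẋ)=(0.088800, 0.582100) → end (x,ẋ)=(0.266764, 0.890064)
phase 2: p=0.3168, T=0.512, ωT=1.635840, cosh=2.664279, sinh=2.469490; start (x,ẋ)=(0.266764, 0.890064) → end (x,ẋ)=(0.871442, 1.976594)

x = 0.8714, ẋ = 1.9766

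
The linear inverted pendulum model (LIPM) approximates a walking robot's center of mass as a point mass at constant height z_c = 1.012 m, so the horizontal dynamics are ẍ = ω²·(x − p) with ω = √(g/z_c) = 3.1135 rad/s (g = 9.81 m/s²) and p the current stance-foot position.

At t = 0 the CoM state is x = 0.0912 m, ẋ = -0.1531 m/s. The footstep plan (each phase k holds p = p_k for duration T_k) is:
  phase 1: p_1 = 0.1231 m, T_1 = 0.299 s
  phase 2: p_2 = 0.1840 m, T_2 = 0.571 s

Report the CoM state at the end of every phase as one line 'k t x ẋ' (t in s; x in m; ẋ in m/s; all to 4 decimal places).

1 0.2990 0.0237 -0.3308
2 0.8700 -0.6092 -2.4412

phase 1: p=0.1231, T=0.299, ωT=0.930937, cosh=1.465534, sinh=1.071350; start (x,ẋ)=(0.091200, -0.153100) → end (x,ẋ)=(0.023668, -0.330780)
phase 2: p=0.1840, T=0.571, ωT=1.777808, cosh=3.042942, sinh=2.873934; start (x,ẋ)=(0.023668, -0.330780) → end (x,ẋ)=(-0.609210, -2.441195)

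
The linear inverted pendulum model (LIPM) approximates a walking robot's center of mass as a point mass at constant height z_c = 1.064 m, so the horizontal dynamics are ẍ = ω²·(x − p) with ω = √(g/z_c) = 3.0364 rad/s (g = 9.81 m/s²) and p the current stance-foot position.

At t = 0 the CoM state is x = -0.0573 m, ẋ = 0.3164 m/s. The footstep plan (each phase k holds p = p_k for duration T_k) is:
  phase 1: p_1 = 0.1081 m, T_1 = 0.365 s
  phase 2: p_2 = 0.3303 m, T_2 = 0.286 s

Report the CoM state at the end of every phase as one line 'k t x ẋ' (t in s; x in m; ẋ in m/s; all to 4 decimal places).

1 0.3650 -0.0291 -0.1463
2 0.6510 -0.2206 -1.2764

phase 1: p=0.1081, T=0.365, ωT=1.108286, cosh=1.679643, sinh=1.349519; start (x,ẋ)=(-0.057300, 0.316400) → end (x,ẋ)=(-0.029090, -0.146317)
phase 2: p=0.3303, T=0.286, ωT=0.868410, cosh=1.401369, sinh=0.981751; start (x,ẋ)=(-0.029090, -0.146317) → end (x,ẋ)=(-0.220646, -1.276381)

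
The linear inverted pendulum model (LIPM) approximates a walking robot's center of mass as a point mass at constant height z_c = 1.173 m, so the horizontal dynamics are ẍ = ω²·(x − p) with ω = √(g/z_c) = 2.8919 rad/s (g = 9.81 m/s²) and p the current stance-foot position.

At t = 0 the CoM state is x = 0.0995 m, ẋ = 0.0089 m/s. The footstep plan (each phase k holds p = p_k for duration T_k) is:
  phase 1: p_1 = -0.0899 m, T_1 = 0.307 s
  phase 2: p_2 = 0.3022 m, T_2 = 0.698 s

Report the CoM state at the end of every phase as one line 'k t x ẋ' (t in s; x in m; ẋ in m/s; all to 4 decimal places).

phase 1: p=-0.0899, T=0.307, ωT=0.887813, cosh=1.420683, sinh=1.009128; start (x,ẋ)=(0.099500, 0.008900) → end (x,ẋ)=(0.182283, 0.565370)
phase 2: p=0.3022, T=0.698, ωT=2.018546, cosh=3.830111, sinh=3.697263; start (x,ẋ)=(0.182283, 0.565370) → end (x,ẋ)=(0.565723, 0.883261)

1 0.3070 0.1823 0.5654
2 1.0050 0.5657 0.8833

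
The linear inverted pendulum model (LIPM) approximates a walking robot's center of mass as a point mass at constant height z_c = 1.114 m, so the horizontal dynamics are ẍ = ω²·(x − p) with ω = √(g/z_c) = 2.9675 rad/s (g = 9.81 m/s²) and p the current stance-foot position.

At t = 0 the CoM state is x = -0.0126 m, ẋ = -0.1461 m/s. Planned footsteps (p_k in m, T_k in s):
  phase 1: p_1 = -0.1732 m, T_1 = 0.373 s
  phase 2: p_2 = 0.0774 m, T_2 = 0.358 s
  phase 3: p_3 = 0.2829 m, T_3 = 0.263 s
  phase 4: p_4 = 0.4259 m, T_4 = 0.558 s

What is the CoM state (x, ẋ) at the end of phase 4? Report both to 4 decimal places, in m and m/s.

phase 1: p=-0.1732, T=0.373, ωT=1.106877, cosh=1.677744, sinh=1.347154; start (x,ẋ)=(-0.012600, -0.146100) → end (x,ẋ)=(0.029921, 0.396909)
phase 2: p=0.0774, T=0.358, ωT=1.062365, cosh=1.619421, sinh=1.273784; start (x,ẋ)=(0.029921, 0.396909) → end (x,ẋ)=(0.170882, 0.463294)
phase 3: p=0.2829, T=0.263, ωT=0.780452, cosh=1.320329, sinh=0.862130; start (x,ẋ)=(0.170882, 0.463294) → end (x,ẋ)=(0.269598, 0.325117)
phase 4: p=0.4259, T=0.558, ωT=1.655865, cosh=2.714268, sinh=2.523341; start (x,ẋ)=(0.269598, 0.325117) → end (x,ẋ)=(0.278109, -0.287939)

x = 0.2781, ẋ = -0.2879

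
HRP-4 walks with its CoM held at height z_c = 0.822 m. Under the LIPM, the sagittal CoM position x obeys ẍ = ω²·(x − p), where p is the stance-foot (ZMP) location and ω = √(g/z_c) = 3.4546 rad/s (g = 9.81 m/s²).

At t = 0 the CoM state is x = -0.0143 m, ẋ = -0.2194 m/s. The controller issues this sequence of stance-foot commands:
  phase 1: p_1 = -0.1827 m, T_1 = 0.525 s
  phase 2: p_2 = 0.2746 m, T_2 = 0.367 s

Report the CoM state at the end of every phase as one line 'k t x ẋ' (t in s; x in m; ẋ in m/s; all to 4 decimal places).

phase 1: p=-0.1827, T=0.525, ωT=1.813665, cosh=3.147969, sinh=2.984914; start (x,ẋ)=(-0.014300, -0.219400) → end (x,ẋ)=(0.157848, 1.045823)
phase 2: p=0.2746, T=0.367, ωT=1.267838, cosh=1.917301, sinh=1.635862; start (x,ẋ)=(0.157848, 1.045823) → end (x,ẋ)=(0.545981, 1.345361)

1 0.5250 0.1578 1.0458
2 0.8920 0.5460 1.3454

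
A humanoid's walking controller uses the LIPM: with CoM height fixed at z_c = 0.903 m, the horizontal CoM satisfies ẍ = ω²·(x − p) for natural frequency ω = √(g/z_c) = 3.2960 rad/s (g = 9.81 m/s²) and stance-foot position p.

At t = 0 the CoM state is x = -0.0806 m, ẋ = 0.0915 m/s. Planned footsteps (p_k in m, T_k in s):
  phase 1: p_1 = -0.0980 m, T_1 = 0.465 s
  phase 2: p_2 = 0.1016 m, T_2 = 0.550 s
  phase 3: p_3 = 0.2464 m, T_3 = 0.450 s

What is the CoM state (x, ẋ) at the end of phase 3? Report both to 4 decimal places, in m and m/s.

x = 0.0356, ẋ = -0.5618

phase 1: p=-0.0980, T=0.465, ωT=1.532640, cosh=2.423175, sinh=2.207210; start (x,ẋ)=(-0.080600, 0.091500) → end (x,ẋ)=(0.005437, 0.348305)
phase 2: p=0.1016, T=0.550, ωT=1.812800, cosh=3.145389, sinh=2.982192; start (x,ẋ)=(0.005437, 0.348305) → end (x,ẋ)=(0.114275, 0.150343)
phase 3: p=0.2464, T=0.450, ωT=1.483200, cosh=2.316968, sinh=2.090058; start (x,ẋ)=(0.114275, 0.150343) → end (x,ẋ)=(0.035605, -0.561850)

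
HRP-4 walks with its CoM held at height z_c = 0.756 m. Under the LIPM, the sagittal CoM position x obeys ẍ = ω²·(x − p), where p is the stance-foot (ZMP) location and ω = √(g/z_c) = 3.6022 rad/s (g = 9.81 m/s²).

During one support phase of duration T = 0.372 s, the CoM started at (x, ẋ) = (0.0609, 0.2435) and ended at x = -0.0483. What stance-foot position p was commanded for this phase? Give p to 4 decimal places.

p = 0.2814

ωT = 3.6022·0.372 = 1.340018; cosh(ωT) = 2.040477, sinh(ωT) = 1.778636
x(T) = p + (x₀−p)·cosh(ωT) + (ẋ₀/ω)·sinh(ωT) ⇒ p·(1 − cosh) = x(T) − x₀·cosh − (ẋ₀/ω)·sinh
numerator   = -0.0483 − (0.0609)·2.040477 − (0.2435/3.6022)·1.778636 = -0.292797
denominator = 1 − 2.040477 = -1.040477
p = -0.292797 / -1.040477 = 0.2814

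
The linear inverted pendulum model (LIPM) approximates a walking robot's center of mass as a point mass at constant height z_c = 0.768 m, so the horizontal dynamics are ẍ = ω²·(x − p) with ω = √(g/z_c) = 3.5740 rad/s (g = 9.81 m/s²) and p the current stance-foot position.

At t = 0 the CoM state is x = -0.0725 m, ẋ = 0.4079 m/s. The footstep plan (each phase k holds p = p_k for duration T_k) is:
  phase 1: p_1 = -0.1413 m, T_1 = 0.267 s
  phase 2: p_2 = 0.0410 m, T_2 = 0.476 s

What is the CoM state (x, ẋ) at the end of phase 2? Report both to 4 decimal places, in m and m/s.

phase 1: p=-0.1413, T=0.267, ωT=0.954258, cosh=1.490920, sinh=1.105823; start (x,ẋ)=(-0.072500, 0.407900) → end (x,ẋ)=(0.087483, 0.880059)
phase 2: p=0.0410, T=0.476, ωT=1.701224, cosh=2.831556, sinh=2.649096; start (x,ẋ)=(0.087483, 0.880059) → end (x,ẋ)=(0.824929, 2.932027)

x = 0.8249, ẋ = 2.9320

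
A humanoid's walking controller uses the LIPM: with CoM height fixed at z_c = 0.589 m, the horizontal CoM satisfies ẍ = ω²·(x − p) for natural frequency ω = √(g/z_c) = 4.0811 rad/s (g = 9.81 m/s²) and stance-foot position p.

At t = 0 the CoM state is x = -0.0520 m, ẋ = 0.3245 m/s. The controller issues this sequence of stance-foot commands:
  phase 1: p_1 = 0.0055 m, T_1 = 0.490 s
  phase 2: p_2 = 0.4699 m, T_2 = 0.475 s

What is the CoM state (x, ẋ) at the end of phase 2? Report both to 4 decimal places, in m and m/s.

x = -0.6133, ẋ = -4.1371

phase 1: p=0.0055, T=0.490, ωT=1.999739, cosh=3.761249, sinh=3.625879; start (x,ẋ)=(-0.052000, 0.324500) → end (x,ẋ)=(0.077532, 0.369665)
phase 2: p=0.4699, T=0.475, ωT=1.938522, cosh=3.546197, sinh=3.402280; start (x,ẋ)=(0.077532, 0.369665) → end (x,ẋ)=(-0.613336, -4.137140)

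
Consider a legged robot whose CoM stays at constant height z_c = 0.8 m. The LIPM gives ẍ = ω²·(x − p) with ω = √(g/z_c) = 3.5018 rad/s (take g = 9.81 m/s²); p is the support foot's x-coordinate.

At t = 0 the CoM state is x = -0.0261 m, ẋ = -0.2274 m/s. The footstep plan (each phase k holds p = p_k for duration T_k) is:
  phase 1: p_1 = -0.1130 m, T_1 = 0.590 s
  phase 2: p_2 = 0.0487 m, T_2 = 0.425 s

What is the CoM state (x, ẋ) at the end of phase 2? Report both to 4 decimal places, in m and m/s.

phase 1: p=-0.1130, T=0.590, ωT=2.066062, cosh=4.010180, sinh=3.883496; start (x,ẋ)=(-0.026100, -0.227400) → end (x,ẋ)=(-0.016702, 0.269858)
phase 2: p=0.0487, T=0.425, ωT=1.488265, cosh=2.327584, sinh=2.101820; start (x,ẋ)=(-0.016702, 0.269858) → end (x,ẋ)=(0.058443, 0.146749)

x = 0.0584, ẋ = 0.1467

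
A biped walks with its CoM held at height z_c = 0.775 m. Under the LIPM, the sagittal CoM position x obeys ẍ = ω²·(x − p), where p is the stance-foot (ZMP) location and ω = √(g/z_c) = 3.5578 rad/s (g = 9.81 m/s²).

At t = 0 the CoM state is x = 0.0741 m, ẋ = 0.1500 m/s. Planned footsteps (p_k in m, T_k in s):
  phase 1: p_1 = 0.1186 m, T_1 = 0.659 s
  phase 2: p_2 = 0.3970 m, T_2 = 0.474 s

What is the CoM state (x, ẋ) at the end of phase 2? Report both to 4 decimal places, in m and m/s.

phase 1: p=0.1186, T=0.659, ωT=2.344590, cosh=5.262442, sinh=5.166556; start (x,ẋ)=(0.074100, 0.150000) → end (x,ẋ)=(0.102248, -0.028614)
phase 2: p=0.3970, T=0.474, ωT=1.686397, cosh=2.792588, sinh=2.607403; start (x,ẋ)=(0.102248, -0.028614) → end (x,ẋ)=(-0.447091, -2.814208)

x = -0.4471, ẋ = -2.8142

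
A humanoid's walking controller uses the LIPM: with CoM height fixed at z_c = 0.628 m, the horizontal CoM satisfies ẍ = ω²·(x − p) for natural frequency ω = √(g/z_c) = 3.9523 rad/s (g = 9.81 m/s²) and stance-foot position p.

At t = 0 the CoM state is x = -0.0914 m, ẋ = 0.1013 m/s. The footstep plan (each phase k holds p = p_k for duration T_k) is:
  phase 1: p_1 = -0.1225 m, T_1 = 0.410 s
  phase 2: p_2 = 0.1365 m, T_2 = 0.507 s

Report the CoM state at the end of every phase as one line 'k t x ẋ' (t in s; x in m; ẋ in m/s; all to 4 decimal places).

1 0.4100 0.0214 0.5646
2 0.9170 0.2222 0.4761

phase 1: p=-0.1225, T=0.410, ωT=1.620443, cosh=2.626570, sinh=2.428759; start (x,ẋ)=(-0.091400, 0.101300) → end (x,ẋ)=(0.021437, 0.564606)
phase 2: p=0.1365, T=0.507, ωT=2.003816, cosh=3.776064, sinh=3.641244; start (x,ẋ)=(0.021437, 0.564606) → end (x,ẋ)=(0.222185, 0.476084)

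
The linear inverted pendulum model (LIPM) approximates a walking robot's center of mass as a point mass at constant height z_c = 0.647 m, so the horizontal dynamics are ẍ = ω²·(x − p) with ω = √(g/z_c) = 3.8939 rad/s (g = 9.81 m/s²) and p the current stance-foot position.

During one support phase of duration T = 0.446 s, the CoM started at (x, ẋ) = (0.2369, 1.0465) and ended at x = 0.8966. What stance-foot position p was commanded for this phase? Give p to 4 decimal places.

ωT = 3.8939·0.446 = 1.736679; cosh(ωT) = 2.927280, sinh(ωT) = 2.751176
x(T) = p + (x₀−p)·cosh(ωT) + (ẋ₀/ω)·sinh(ωT) ⇒ p·(1 − cosh) = x(T) − x₀·cosh − (ẋ₀/ω)·sinh
numerator   = 0.8966 − (0.2369)·2.927280 − (1.0465/3.8939)·2.751176 = -0.536261
denominator = 1 − 2.927280 = -1.927280
p = -0.536261 / -1.927280 = 0.2782

p = 0.2782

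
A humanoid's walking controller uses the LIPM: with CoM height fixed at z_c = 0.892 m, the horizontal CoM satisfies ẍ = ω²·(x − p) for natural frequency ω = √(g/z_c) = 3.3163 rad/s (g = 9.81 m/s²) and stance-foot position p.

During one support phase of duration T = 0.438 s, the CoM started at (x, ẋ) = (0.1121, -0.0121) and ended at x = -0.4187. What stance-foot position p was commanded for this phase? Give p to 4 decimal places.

ωT = 3.3163·0.438 = 1.452539; cosh(ωT) = 2.253965, sinh(ωT) = 2.019989
x(T) = p + (x₀−p)·cosh(ωT) + (ẋ₀/ω)·sinh(ωT) ⇒ p·(1 − cosh) = x(T) − x₀·cosh − (ẋ₀/ω)·sinh
numerator   = -0.4187 − (0.1121)·2.253965 − (-0.0121/3.3163)·2.019989 = -0.663999
denominator = 1 − 2.253965 = -1.253965
p = -0.663999 / -1.253965 = 0.5295

p = 0.5295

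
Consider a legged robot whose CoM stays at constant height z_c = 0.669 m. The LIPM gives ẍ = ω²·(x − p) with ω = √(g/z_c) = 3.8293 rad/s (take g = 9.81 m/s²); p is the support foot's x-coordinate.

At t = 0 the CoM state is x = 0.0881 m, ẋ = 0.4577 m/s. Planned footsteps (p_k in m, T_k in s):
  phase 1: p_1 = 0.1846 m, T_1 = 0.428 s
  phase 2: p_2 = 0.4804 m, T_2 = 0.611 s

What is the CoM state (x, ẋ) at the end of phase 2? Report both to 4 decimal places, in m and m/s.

x = -0.4555, ẋ = -3.4592

phase 1: p=0.1846, T=0.428, ωT=1.638940, cosh=2.671948, sinh=2.477762; start (x,ẋ)=(0.088100, 0.457700) → end (x,ẋ)=(0.222913, 0.307349)
phase 2: p=0.4804, T=0.611, ωT=2.339702, cosh=5.237251, sinh=5.140895; start (x,ẋ)=(0.222913, 0.307349) → end (x,ẋ)=(-0.455500, -3.459222)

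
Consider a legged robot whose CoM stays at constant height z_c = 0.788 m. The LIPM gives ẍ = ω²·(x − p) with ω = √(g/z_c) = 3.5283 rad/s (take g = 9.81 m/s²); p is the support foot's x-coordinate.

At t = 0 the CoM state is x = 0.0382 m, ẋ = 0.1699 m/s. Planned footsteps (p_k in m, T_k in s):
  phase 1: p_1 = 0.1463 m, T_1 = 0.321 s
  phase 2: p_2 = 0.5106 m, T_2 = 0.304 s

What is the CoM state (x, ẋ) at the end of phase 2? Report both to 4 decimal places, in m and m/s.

x = -0.3647, ẋ = -2.5877

phase 1: p=0.1463, T=0.321, ωT=1.132584, cosh=1.712933, sinh=1.390734; start (x,ẋ)=(0.038200, 0.169900) → end (x,ẋ)=(0.028101, -0.239411)
phase 2: p=0.5106, T=0.304, ωT=1.072603, cosh=1.632548, sinh=1.290431; start (x,ẋ)=(0.028101, -0.239411) → end (x,ẋ)=(-0.364665, -2.587683)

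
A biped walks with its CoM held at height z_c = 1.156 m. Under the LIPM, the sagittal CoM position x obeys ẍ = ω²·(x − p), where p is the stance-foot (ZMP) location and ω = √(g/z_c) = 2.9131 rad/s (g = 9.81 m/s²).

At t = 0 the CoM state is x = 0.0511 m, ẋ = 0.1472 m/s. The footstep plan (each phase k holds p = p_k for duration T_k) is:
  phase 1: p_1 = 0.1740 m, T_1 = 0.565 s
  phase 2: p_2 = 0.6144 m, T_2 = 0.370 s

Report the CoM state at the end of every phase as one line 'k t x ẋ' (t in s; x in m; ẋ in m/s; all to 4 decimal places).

1 0.5650 -0.0304 -0.4979
2 0.9350 -0.6646 -3.2561

phase 1: p=0.1740, T=0.565, ωT=1.645901, cosh=2.689261, sinh=2.496422; start (x,ẋ)=(0.051100, 0.147200) → end (x,ẋ)=(-0.030365, -0.497910)
phase 2: p=0.6144, T=0.370, ωT=1.077847, cosh=1.639337, sinh=1.299010; start (x,ẋ)=(-0.030365, -0.497910) → end (x,ẋ)=(-0.664615, -3.256126)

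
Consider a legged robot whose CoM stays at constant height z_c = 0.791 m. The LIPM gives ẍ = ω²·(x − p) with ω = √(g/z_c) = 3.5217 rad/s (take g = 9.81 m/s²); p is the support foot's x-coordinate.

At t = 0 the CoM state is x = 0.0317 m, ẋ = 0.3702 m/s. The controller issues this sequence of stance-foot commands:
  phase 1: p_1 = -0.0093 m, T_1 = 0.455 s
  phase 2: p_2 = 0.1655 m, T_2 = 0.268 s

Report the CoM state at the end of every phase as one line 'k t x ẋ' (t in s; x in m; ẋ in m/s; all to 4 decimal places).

phase 1: p=-0.0093, T=0.455, ωT=1.602374, cosh=2.583110, sinh=2.381692; start (x,ẋ)=(0.031700, 0.370200) → end (x,ẋ)=(0.346970, 1.300159)
phase 2: p=0.1655, T=0.268, ωT=0.943816, cosh=1.479454, sinh=1.090314; start (x,ẋ)=(0.346970, 1.300159) → end (x,ẋ)=(0.836505, 2.620328)

1 0.4550 0.3470 1.3002
2 0.7230 0.8365 2.6203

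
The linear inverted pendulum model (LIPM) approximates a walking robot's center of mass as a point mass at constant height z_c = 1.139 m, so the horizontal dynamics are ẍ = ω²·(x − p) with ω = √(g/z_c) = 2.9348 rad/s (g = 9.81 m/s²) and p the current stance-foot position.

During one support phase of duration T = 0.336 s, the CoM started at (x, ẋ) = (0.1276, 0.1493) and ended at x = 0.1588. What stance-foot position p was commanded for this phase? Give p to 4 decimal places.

ωT = 2.9348·0.336 = 0.986093; cosh(ωT) = 1.526886, sinh(ωT) = 1.153854
x(T) = p + (x₀−p)·cosh(ωT) + (ẋ₀/ω)·sinh(ωT) ⇒ p·(1 − cosh) = x(T) − x₀·cosh − (ẋ₀/ω)·sinh
numerator   = 0.1588 − (0.1276)·1.526886 − (0.1493/2.9348)·1.153854 = -0.094730
denominator = 1 − 1.526886 = -0.526886
p = -0.094730 / -0.526886 = 0.1798

p = 0.1798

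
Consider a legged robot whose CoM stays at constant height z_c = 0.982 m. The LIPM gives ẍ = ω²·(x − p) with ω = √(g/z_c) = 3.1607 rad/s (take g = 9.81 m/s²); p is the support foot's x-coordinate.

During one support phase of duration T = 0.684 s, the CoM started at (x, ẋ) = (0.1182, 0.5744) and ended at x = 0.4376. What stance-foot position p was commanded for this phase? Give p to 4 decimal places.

ωT = 3.1607·0.684 = 2.161919; cosh(ωT) = 4.401448, sinh(ωT) = 4.286344
x(T) = p + (x₀−p)·cosh(ωT) + (ẋ₀/ω)·sinh(ωT) ⇒ p·(1 − cosh) = x(T) − x₀·cosh − (ẋ₀/ω)·sinh
numerator   = 0.4376 − (0.1182)·4.401448 − (0.5744/3.1607)·4.286344 = -0.861617
denominator = 1 − 4.401448 = -3.401448
p = -0.861617 / -3.401448 = 0.2533

p = 0.2533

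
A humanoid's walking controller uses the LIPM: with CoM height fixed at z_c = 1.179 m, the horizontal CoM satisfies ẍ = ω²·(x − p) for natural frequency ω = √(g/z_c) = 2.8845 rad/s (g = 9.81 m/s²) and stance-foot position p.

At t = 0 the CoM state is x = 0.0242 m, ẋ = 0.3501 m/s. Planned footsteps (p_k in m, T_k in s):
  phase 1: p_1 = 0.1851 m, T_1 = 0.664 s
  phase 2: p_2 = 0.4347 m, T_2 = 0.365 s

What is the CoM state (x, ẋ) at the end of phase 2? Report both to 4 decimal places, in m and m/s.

x = -0.3583, ẋ = -1.9942

phase 1: p=0.1851, T=0.664, ωT=1.915308, cosh=3.468163, sinh=3.320867; start (x,ẋ)=(0.024200, 0.350100) → end (x,ẋ)=(0.030136, -0.327064)
phase 2: p=0.4347, T=0.365, ωT=1.052842, cosh=1.607365, sinh=1.258421; start (x,ẋ)=(0.030136, -0.327064) → end (x,ẋ)=(-0.358271, -1.994244)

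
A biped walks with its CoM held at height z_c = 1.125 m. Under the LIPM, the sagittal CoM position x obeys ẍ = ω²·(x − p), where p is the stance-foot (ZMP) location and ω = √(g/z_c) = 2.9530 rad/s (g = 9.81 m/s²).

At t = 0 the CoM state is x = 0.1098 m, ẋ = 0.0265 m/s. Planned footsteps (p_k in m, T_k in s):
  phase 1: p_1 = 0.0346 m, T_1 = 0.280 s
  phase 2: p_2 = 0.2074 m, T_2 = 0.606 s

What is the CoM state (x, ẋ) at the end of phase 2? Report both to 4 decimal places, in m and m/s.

phase 1: p=0.0346, T=0.280, ωT=0.826840, cosh=1.361756, sinh=0.924327; start (x,ẋ)=(0.109800, 0.026500) → end (x,ẋ)=(0.145299, 0.241348)
phase 2: p=0.2074, T=0.606, ωT=1.789518, cosh=3.076803, sinh=2.909763; start (x,ẋ)=(0.145299, 0.241348) → end (x,ẋ)=(0.254141, 0.208974)

x = 0.2541, ẋ = 0.2090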